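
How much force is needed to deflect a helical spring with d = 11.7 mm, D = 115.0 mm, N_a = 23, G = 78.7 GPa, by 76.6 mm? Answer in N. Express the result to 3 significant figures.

k = Gd⁴/(8D³N_a) = (78.7×10³)(11.7⁴)/(8·115.0³·23) = 5.27 N/mm
F = k·δ = 5.27 × 76.6 = 403.68 N

404 N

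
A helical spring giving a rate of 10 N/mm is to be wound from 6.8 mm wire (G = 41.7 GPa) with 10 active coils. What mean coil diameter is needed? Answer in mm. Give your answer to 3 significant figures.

D = (Gd⁴/(8N_a·k))^(1/3) = (41.7×10³·6.8⁴/(8·10·10))^(1/3)
  = (111450)^(1/3) = 48.1239 mm

48.1 mm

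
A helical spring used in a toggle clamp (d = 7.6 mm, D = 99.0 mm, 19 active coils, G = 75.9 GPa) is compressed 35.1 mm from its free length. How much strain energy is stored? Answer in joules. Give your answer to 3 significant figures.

1.06 J

k = Gd⁴/(8D³N_a) = (75.9×10³)(7.6⁴)/(8·99.0³·19) = 1.7169 N/mm
U = ½kδ² = 0.5 × 1.7169 × 35.1² = 1057.6 N·mm = 1.0576 J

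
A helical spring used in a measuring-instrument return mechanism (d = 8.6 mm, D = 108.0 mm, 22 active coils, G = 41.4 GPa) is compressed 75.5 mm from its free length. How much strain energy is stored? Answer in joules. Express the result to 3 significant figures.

k = Gd⁴/(8D³N_a) = (41.4×10³)(8.6⁴)/(8·108.0³·22) = 1.0214 N/mm
U = ½kδ² = 0.5 × 1.0214 × 75.5² = 2911.2 N·mm = 2.9112 J

2.91 J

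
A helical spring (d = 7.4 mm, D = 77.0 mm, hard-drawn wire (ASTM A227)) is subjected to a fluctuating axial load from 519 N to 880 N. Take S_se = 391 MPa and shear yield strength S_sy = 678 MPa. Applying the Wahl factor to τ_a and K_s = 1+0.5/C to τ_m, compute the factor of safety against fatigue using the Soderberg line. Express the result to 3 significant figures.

C = D/d = 77.0/7.4 = 10.4054; K_W = (4C−1)/(4C−4)+0.615/C = 1.1388; K_s = 1+0.5/C = 1.0481
F_a = (F_max−F_min)/2 = 180.5 N; F_m = (F_max+F_min)/2 = 699.5 N
τ_a = K_W·8F_aD/(πd³) = 1.1388 × 87.34 = 99.467 MPa
τ_m = K_s·8F_mD/(πd³) = 1.0481 × 338.47 = 354.74 MPa
Soderberg: 1/n_f = τ_a/S_se + τ_m/S_sy = 99.467/391 + 354.74/678 = 0.25439 + 0.52321 = 0.7776
n_f = 1/0.7776 = 1.286

1.29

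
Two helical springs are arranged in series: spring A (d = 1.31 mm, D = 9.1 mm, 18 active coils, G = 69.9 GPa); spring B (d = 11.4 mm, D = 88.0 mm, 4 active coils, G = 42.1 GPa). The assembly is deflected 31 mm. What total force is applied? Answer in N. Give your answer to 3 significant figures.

k_A = Gd⁴/(8D³N_a) = (69.9×10³)(1.31⁴)/(8·9.1³·18) = 1.897 N/mm
k_B = Gd⁴/(8D³N_a) = (42.1×10³)(11.4⁴)/(8·88.0³·4) = 32.606 N/mm
Series: 1/k_eq = 1/1.897 + 1/32.606 = 0.55781; k_eq = 1.7927 N/mm
F = k_eq·δ = 1.7927·31 = 55.575 N

55.6 N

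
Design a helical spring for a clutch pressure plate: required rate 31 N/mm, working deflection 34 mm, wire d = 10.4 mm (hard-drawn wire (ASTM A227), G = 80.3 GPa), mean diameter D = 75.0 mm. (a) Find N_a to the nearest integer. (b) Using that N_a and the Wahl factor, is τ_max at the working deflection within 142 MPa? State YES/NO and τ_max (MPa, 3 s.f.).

N_a = Gd⁴/(8D³k) = (80.3×10³)(10.4⁴)/(8·75.0³·31) = 8.979 → N_a = 9
Actual rate k = Gd⁴/(8D³·9) = 30.927 N/mm
Working load F = kδ = 30.927·34 = 1051.5 N
C = 75.0/10.4 = 7.2115; K_W = (4C−1)/(4C−4)+0.615/C = 1.2060
τ_max = K_W·8FD/(πd³) = 1.2060·178.53 = 215.31 MPa
τ_max > 142 MPa → exceeds allowable

(a) 9 coils; (b) NO, τ_max = 215 MPa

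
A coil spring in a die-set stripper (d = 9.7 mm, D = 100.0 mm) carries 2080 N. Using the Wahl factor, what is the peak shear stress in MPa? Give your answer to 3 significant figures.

Spring index C = D/d = 100.0/9.7 = 10.3093
K_W = (4C−1)/(4C−4) + 0.615/C = 40.237/37.237 + 0.0597 = 1.1402
τ₀ = 8FD/(πd³) = 8·2080·100.0/(π·9.7³) = 1.664e+06/2867.2 = 580.35 MPa
τ_max = K·τ₀ = 1.1402 × 580.35 = 661.72 MPa

662 MPa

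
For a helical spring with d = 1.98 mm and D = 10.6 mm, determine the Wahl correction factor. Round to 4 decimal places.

1.2872

C = D/d = 10.6/1.98 = 5.3535
K_W = (4C−1)/(4C−4) + 0.615/C = 20.414/17.414 + 0.1149 = 1.2872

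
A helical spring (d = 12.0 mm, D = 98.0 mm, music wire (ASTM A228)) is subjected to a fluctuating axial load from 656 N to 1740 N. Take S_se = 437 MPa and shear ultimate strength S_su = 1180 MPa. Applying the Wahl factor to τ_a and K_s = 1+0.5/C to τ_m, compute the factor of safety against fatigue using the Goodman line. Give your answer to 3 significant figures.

2.73

C = D/d = 98.0/12.0 = 8.1667; K_W = (4C−1)/(4C−4)+0.615/C = 1.1800; K_s = 1+0.5/C = 1.0612
F_a = (F_max−F_min)/2 = 542 N; F_m = (F_max+F_min)/2 = 1198 N
τ_a = K_W·8F_aD/(πd³) = 1.1800 × 78.275 = 92.361 MPa
τ_m = K_s·8F_mD/(πd³) = 1.0612 × 173.01 = 183.61 MPa
Goodman: 1/n_f = τ_a/S_se + τ_m/S_su = 92.361/437 + 183.61/1180 = 0.21135 + 0.15560 = 0.36695
n_f = 1/0.36695 = 2.725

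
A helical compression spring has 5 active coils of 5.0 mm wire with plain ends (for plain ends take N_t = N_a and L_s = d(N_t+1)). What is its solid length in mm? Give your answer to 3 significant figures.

plain ends: N_t = N_a = 5
L_s = d·(N_t+1) = 5.0 × 6 = 30 mm

30.0 mm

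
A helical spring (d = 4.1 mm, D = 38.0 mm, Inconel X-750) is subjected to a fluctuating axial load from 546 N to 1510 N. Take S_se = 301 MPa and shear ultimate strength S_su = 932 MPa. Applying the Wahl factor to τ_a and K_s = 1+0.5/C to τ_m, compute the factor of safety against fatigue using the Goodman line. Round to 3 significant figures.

C = D/d = 38.0/4.1 = 9.2683; K_W = (4C−1)/(4C−4)+0.615/C = 1.1571; K_s = 1+0.5/C = 1.0539
F_a = (F_max−F_min)/2 = 482 N; F_m = (F_max+F_min)/2 = 1028 N
τ_a = K_W·8F_aD/(πd³) = 1.1571 × 676.74 = 783.03 MPa
τ_m = K_s·8F_mD/(πd³) = 1.0539 × 1443.3 = 1521.2 MPa
Goodman: 1/n_f = τ_a/S_se + τ_m/S_su = 783.03/301 + 1521.2/932 = 2.60142 + 1.63218 = 4.2336
n_f = 1/4.2336 = 0.2362

0.236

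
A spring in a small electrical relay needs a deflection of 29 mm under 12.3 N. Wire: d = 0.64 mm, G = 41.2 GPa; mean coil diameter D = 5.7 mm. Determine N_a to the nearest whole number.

11

Required rate k = F/δ = 12.3/29 = 0.42414 N/mm
N_a = Gd⁴/(8D³k) = (41.2×10³ × 0.64⁴)/(8 × 5.7³ × 0.42414)
    = 6912.21 / 628.379 = 11 → 11 coils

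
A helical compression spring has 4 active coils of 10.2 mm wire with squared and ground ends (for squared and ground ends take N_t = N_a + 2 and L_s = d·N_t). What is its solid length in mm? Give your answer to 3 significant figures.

squared and ground ends: N_t = N_a + 2 = 4 + 2 = 6
L_s = d·N_t = 10.2 × 6 = 61.2 mm

61.2 mm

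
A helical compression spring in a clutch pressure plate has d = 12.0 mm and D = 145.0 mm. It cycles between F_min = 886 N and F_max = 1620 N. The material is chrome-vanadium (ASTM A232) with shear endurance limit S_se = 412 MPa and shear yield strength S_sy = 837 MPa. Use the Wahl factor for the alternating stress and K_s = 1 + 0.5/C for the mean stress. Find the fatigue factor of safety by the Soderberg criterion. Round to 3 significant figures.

1.83

C = D/d = 145.0/12.0 = 12.0833; K_W = (4C−1)/(4C−4)+0.615/C = 1.1186; K_s = 1+0.5/C = 1.0414
F_a = (F_max−F_min)/2 = 367 N; F_m = (F_max+F_min)/2 = 1253 N
τ_a = K_W·8F_aD/(πd³) = 1.1186 × 78.421 = 87.719 MPa
τ_m = K_s·8F_mD/(πd³) = 1.0414 × 267.74 = 278.82 MPa
Soderberg: 1/n_f = τ_a/S_se + τ_m/S_sy = 87.719/412 + 278.82/837 = 0.21291 + 0.33312 = 0.54603
n_f = 1/0.54603 = 1.831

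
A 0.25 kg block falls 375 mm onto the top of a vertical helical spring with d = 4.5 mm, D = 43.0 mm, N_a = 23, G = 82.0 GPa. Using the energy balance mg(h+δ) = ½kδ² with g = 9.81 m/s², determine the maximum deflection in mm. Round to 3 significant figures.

29.4 mm

k = Gd⁴/(8D³N_a) = (82.0×10³)(4.5⁴)/(8·43.0³·23) = 2.2985 N/mm
W = mg = 0.25 × 9.81 = 2.4525 N
½kδ² − Wδ − Wh = 0 → δ = (W + √(W² + 2kWh))/k
δ = (2.4525 + √(6.0148 + 4227.77))/2.2985 = (2.4525 + 65.068)/2.2985 = 29.376 mm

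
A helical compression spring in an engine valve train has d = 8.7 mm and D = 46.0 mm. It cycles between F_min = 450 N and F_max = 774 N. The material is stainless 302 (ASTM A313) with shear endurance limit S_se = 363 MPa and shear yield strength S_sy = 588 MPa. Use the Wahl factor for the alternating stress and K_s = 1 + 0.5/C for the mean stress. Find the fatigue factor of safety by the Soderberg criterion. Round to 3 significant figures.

3.28

C = D/d = 46.0/8.7 = 5.2874; K_W = (4C−1)/(4C−4)+0.615/C = 1.2912; K_s = 1+0.5/C = 1.0946
F_a = (F_max−F_min)/2 = 162 N; F_m = (F_max+F_min)/2 = 612 N
τ_a = K_W·8F_aD/(πd³) = 1.2912 × 28.817 = 37.21 MPa
τ_m = K_s·8F_mD/(πd³) = 1.0946 × 108.87 = 119.16 MPa
Soderberg: 1/n_f = τ_a/S_se + τ_m/S_sy = 37.21/363 + 119.16/588 = 0.10251 + 0.20265 = 0.30516
n_f = 1/0.30516 = 3.277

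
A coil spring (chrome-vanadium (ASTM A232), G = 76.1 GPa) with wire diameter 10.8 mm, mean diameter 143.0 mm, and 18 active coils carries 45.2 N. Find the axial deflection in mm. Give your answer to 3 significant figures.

18.4 mm

k = Gd⁴/(8D³N_a) = (76.1×10³)(10.8⁴)/(8·143.0³·18) = 2.4587 N/mm
δ = F/k = 45.2 / 2.4587 = 18.384 mm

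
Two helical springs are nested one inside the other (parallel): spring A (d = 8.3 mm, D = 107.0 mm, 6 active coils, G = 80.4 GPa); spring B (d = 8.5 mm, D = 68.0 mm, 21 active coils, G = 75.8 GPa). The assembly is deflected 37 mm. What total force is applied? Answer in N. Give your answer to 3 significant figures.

517 N

k_A = Gd⁴/(8D³N_a) = (80.4×10³)(8.3⁴)/(8·107.0³·6) = 6.489 N/mm
k_B = Gd⁴/(8D³N_a) = (75.8×10³)(8.5⁴)/(8·68.0³·21) = 7.4905 N/mm
Parallel: k_eq = 6.489 + 7.4905 = 13.979 N/mm
F = k_eq·δ = 13.979·37 = 517.24 N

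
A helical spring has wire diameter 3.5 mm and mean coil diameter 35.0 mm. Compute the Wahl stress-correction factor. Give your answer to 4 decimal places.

C = D/d = 35.0/3.5 = 10.0000
K_W = (4C−1)/(4C−4) + 0.615/C = 39.000/36.000 + 0.0615 = 1.1448

1.1448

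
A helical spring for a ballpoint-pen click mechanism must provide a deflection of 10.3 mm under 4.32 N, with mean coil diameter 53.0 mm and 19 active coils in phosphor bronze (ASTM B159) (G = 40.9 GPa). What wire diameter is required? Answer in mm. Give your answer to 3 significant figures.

Required rate k = F/δ = 4.32/10.3 = 0.41942 N/mm
d = (8D³N_a·k / G)^(1/4) = (8·53.0³·19·0.41942 / (40.9×10³))^0.25
  = (232.06)^0.25 = 3.9030 mm

3.90 mm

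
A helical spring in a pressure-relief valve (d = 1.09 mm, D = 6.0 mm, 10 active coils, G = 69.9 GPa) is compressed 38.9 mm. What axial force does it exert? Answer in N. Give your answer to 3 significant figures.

k = Gd⁴/(8D³N_a) = (69.9×10³)(1.09⁴)/(8·6.0³·10) = 5.71 N/mm
F = k·δ = 5.71 × 38.9 = 222.12 N

222 N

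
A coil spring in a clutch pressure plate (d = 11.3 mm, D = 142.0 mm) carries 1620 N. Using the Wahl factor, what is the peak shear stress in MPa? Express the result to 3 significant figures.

452 MPa

Spring index C = D/d = 142.0/11.3 = 12.5664
K_W = (4C−1)/(4C−4) + 0.615/C = 49.265/46.265 + 0.0489 = 1.1138
τ₀ = 8FD/(πd³) = 8·1620·142.0/(π·11.3³) = 1.84032e+06/4533 = 405.98 MPa
τ_max = K·τ₀ = 1.1138 × 405.98 = 452.18 MPa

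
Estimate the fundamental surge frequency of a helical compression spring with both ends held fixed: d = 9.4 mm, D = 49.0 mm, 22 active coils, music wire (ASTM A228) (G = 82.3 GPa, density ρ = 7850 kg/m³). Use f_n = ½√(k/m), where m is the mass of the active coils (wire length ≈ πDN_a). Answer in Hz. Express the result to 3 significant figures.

64.8 Hz

k = Gd⁴/(8D³N_a) = (82.3×10³)(9.4⁴)/(8·49.0³·22) = 31.032 N/mm = 31032 N/m
Wire length L = πDN_a = π·49.0·22 = 3386.6 mm
m = ρ·(πd²/4)·L = 7850 × 69.398×10⁻⁶ m² × 3.3866 m = 1.8449 kg
f_n = ½√(k/m) = 0.5·√(31032/1.8449) = 0.5·√(16820) = 64.846 Hz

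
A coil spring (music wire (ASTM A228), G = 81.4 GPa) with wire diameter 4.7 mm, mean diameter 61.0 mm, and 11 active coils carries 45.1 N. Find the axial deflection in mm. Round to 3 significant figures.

k = Gd⁴/(8D³N_a) = (81.4×10³)(4.7⁴)/(8·61.0³·11) = 1.9886 N/mm
δ = F/k = 45.1 / 1.9886 = 22.679 mm

22.7 mm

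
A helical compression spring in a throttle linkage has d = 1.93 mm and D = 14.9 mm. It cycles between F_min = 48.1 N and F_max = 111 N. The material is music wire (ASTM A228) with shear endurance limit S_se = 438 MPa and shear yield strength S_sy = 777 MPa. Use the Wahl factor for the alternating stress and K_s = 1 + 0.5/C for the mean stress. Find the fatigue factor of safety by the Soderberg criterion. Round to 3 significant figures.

C = D/d = 14.9/1.93 = 7.7202; K_W = (4C−1)/(4C−4)+0.615/C = 1.1913; K_s = 1+0.5/C = 1.0648
F_a = (F_max−F_min)/2 = 31.45 N; F_m = (F_max+F_min)/2 = 79.55 N
τ_a = K_W·8F_aD/(πd³) = 1.1913 × 165.99 = 197.73 MPa
τ_m = K_s·8F_mD/(πd³) = 1.0648 × 419.85 = 447.04 MPa
Soderberg: 1/n_f = τ_a/S_se + τ_m/S_sy = 197.73/438 + 447.04/777 = 0.45145 + 0.57534 = 1.0268
n_f = 1/1.0268 = 0.9739

0.974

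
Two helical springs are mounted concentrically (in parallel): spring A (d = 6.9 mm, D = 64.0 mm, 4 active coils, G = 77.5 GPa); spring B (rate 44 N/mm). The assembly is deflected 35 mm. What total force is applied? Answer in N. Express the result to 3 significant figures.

k_A = Gd⁴/(8D³N_a) = (77.5×10³)(6.9⁴)/(8·64.0³·4) = 20.942 N/mm
Parallel: k_eq = 20.942 + 44 = 64.942 N/mm
F = k_eq·δ = 64.942·35 = 2273 N

2270 N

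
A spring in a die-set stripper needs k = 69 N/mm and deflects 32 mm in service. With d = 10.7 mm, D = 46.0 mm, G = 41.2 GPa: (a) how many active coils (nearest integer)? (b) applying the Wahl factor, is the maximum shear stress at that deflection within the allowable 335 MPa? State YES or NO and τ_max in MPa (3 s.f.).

(a) 10 coils; (b) YES, τ_max = 291 MPa

N_a = Gd⁴/(8D³k) = (41.2×10³)(10.7⁴)/(8·46.0³·69) = 10.05 → N_a = 10
Actual rate k = Gd⁴/(8D³·10) = 69.354 N/mm
Working load F = kδ = 69.354·32 = 2219.3 N
C = 46.0/10.7 = 4.2991; K_W = (4C−1)/(4C−4)+0.615/C = 1.3704
τ_max = K_W·8FD/(πd³) = 1.3704·212.21 = 290.81 MPa
τ_max ≤ 335 MPa → acceptable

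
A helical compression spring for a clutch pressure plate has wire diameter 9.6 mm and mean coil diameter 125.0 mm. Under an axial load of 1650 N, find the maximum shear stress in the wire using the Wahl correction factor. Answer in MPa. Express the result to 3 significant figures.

Spring index C = D/d = 125.0/9.6 = 13.0208
K_W = (4C−1)/(4C−4) + 0.615/C = 51.083/48.083 + 0.0472 = 1.1096
τ₀ = 8FD/(πd³) = 8·1650·125.0/(π·9.6³) = 1.65e+06/2779.5 = 593.64 MPa
τ_max = K·τ₀ = 1.1096 × 593.64 = 658.71 MPa

659 MPa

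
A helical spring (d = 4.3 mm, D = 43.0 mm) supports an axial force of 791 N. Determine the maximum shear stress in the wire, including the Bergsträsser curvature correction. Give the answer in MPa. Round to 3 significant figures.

Spring index C = D/d = 43.0/4.3 = 10.0000
K_B = (4C+2)/(4C−3) = 42.000/37.000 = 1.1351
τ₀ = 8FD/(πd³) = 8·791·43.0/(π·4.3³) = 272104/249.78 = 1089.4 MPa
τ_max = K·τ₀ = 1.1351 × 1089.4 = 1236.6 MPa

1240 MPa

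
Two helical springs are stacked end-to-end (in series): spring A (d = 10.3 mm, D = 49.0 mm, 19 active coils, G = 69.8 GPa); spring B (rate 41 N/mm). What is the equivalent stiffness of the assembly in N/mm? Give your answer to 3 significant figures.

k_A = Gd⁴/(8D³N_a) = (69.8×10³)(10.3⁴)/(8·49.0³·19) = 43.931 N/mm
Series: 1/k_eq = 1/43.931 + 1/41 = 0.047153; k_eq = 21.207 N/mm

21.2 N/mm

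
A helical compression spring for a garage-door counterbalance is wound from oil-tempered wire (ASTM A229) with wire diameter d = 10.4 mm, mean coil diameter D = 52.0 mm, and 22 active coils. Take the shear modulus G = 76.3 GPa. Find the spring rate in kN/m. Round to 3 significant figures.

k = Gd⁴/(8D³N_a) = (76.3×10³ × 10.4⁴) / (8 × 52.0³ × 22)
  = 8.92602e+08 / 2.4747e+07 = 36.069 N/mm

36.1 kN/m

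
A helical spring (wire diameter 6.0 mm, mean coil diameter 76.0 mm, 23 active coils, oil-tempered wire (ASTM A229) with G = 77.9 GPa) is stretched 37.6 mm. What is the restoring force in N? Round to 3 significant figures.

k = Gd⁴/(8D³N_a) = (77.9×10³)(6.0⁴)/(8·76.0³·23) = 1.2499 N/mm
F = k·δ = 1.2499 × 37.6 = 46.997 N

47.0 N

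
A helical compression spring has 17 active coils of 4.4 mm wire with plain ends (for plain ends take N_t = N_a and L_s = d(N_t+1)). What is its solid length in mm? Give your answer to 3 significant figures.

79.2 mm

plain ends: N_t = N_a = 17
L_s = d·(N_t+1) = 4.4 × 18 = 79.2 mm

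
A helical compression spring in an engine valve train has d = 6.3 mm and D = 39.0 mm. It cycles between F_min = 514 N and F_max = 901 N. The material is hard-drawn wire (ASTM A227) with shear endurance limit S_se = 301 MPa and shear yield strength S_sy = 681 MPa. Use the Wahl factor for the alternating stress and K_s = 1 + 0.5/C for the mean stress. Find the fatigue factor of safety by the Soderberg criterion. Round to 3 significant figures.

1.31

C = D/d = 39.0/6.3 = 6.1905; K_W = (4C−1)/(4C−4)+0.615/C = 1.2438; K_s = 1+0.5/C = 1.0808
F_a = (F_max−F_min)/2 = 193.5 N; F_m = (F_max+F_min)/2 = 707.5 N
τ_a = K_W·8F_aD/(πd³) = 1.2438 × 76.854 = 95.594 MPa
τ_m = K_s·8F_mD/(πd³) = 1.0808 × 281 = 303.7 MPa
Soderberg: 1/n_f = τ_a/S_se + τ_m/S_sy = 95.594/301 + 303.7/681 = 0.31759 + 0.44596 = 0.76355
n_f = 1/0.76355 = 1.31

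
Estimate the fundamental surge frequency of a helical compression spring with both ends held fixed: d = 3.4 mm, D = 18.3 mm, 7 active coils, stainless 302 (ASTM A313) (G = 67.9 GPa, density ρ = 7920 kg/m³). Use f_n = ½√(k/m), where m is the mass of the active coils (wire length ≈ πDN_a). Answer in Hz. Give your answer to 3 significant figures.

k = Gd⁴/(8D³N_a) = (67.9×10³)(3.4⁴)/(8·18.3³·7) = 26.439 N/mm = 26439 N/m
Wire length L = πDN_a = π·18.3·7 = 402.44 mm
m = ρ·(πd²/4)·L = 7920 × 9.0792×10⁻⁶ m² × 0.40244 m = 0.028938 kg
f_n = ½√(k/m) = 0.5·√(26439/0.028938) = 0.5·√(9.1363e+05) = 477.92 Hz

478 Hz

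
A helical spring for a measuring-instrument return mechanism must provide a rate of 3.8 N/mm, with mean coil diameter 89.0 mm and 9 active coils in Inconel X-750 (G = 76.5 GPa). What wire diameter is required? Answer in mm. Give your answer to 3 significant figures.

d = (8D³N_a·k / G)^(1/4) = (8·89.0³·9·3.8 / (76.5×10³))^0.25
  = (2521.3)^0.25 = 7.0861 mm

7.09 mm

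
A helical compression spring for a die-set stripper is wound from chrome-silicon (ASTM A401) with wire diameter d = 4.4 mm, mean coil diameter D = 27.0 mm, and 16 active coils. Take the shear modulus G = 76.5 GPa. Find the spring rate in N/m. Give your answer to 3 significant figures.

11400 N/m

k = Gd⁴/(8D³N_a) = (76.5×10³ × 4.4⁴) / (8 × 27.0³ × 16)
  = 2.86729e+07 / 2.51942e+06 = 11.381 N/mm = 11381 N/m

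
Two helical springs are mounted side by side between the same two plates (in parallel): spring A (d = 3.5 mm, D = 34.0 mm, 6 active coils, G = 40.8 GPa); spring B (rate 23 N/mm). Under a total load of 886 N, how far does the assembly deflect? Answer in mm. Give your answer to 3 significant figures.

33.8 mm

k_A = Gd⁴/(8D³N_a) = (40.8×10³)(3.5⁴)/(8·34.0³·6) = 3.2453 N/mm
Parallel: k_eq = 3.2453 + 23 = 26.245 N/mm
δ = F/k_eq = 886/26.245 = 33.758 mm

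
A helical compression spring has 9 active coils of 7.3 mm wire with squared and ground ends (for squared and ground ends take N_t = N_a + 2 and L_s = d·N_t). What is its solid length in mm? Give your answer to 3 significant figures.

squared and ground ends: N_t = N_a + 2 = 9 + 2 = 11
L_s = d·N_t = 7.3 × 11 = 80.3 mm

80.3 mm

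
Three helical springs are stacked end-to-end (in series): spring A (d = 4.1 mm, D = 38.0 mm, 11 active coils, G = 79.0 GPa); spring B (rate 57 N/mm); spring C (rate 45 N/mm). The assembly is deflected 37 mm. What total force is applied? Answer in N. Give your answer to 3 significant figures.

144 N

k_A = Gd⁴/(8D³N_a) = (79.0×10³)(4.1⁴)/(8·38.0³·11) = 4.6231 N/mm
Series: 1/k_eq = 1/4.6231 + 1/57 + 1/45 = 0.25607; k_eq = 3.9051 N/mm
F = k_eq·δ = 3.9051·37 = 144.49 N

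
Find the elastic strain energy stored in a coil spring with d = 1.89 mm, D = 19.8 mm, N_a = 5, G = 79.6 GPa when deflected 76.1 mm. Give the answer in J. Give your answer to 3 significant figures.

9.47 J

k = Gd⁴/(8D³N_a) = (79.6×10³)(1.89⁴)/(8·19.8³·5) = 3.2712 N/mm
U = ½kδ² = 0.5 × 3.2712 × 76.1² = 9472.1 N·mm = 9.4721 J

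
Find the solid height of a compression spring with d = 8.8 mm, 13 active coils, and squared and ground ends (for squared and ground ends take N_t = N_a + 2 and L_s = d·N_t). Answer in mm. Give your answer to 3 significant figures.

squared and ground ends: N_t = N_a + 2 = 13 + 2 = 15
L_s = d·N_t = 8.8 × 15 = 132 mm

132 mm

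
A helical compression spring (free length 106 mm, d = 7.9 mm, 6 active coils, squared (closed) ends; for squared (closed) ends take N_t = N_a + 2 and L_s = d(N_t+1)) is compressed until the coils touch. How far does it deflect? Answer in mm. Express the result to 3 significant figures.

34.9 mm

N_t = 8; L_s = 7.9·9 = 71.1 mm
δ_solid = L₀ − L_s = 106 − 71.1 = 34.9 mm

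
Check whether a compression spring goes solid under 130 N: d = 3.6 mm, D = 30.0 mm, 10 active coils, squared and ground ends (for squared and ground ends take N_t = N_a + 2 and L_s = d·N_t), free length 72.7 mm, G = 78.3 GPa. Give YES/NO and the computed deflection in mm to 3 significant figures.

k = Gd⁴/(8D³N_a) = (78.3×10³)(3.6⁴)/(8·30.0³·10) = 6.0886 N/mm
N_t = 12; L_s = 3.6·12 = 43.2 mm; δ_solid = L₀ − L_s = 72.7 − 43.2 = 29.5 mm
δ = F/k = 130/6.0886 = 21.351 mm
δ < δ_solid → spring does not go solid

NO, δ = 21.4 mm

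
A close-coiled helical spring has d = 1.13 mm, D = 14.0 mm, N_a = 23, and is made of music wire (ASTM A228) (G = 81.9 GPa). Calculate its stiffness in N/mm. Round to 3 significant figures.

k = Gd⁴/(8D³N_a) = (81.9×10³ × 1.13⁴) / (8 × 14.0³ × 23)
  = 133536 / 504896 = 0.26448 N/mm

0.264 N/mm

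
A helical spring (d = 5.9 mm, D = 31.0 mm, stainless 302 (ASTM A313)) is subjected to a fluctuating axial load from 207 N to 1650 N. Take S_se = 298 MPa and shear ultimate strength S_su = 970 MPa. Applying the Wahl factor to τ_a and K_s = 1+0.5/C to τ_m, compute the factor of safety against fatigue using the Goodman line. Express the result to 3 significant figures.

0.622

C = D/d = 31.0/5.9 = 5.2542; K_W = (4C−1)/(4C−4)+0.615/C = 1.2933; K_s = 1+0.5/C = 1.0952
F_a = (F_max−F_min)/2 = 721.5 N; F_m = (F_max+F_min)/2 = 928.5 N
τ_a = K_W·8F_aD/(πd³) = 1.2933 × 277.32 = 358.67 MPa
τ_m = K_s·8F_mD/(πd³) = 1.0952 × 356.88 = 390.85 MPa
Goodman: 1/n_f = τ_a/S_se + τ_m/S_su = 358.67/298 + 390.85/970 = 1.20359 + 0.40293 = 1.6065
n_f = 1/1.6065 = 0.6225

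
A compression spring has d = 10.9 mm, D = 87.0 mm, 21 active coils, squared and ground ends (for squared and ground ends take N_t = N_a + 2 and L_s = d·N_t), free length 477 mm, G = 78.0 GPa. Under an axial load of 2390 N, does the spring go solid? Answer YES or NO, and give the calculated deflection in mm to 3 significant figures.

k = Gd⁴/(8D³N_a) = (78.0×10³)(10.9⁴)/(8·87.0³·21) = 9.9525 N/mm
N_t = 23; L_s = 10.9·23 = 250.7 mm; δ_solid = L₀ − L_s = 477 − 250.7 = 226.3 mm
δ = F/k = 2390/9.9525 = 240.14 mm
δ ≥ δ_solid → spring goes solid

YES, δ = 240 mm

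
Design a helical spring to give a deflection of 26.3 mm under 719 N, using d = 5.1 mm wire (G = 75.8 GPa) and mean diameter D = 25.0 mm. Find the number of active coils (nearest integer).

Required rate k = F/δ = 719/26.3 = 27.338 N/mm
N_a = Gd⁴/(8D³k) = (75.8×10³ × 5.1⁴)/(8 × 25.0³ × 27.338)
    = 5.12802e+07 / 3.4173e+06 = 15.01 → 15 coils

15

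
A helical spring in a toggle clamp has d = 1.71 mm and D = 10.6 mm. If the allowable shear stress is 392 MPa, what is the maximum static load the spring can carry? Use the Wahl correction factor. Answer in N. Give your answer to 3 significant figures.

58.4 N

C = D/d = 10.6/1.71 = 6.1988
K_W = (4C−1)/(4C−4) + 0.615/C = 23.795/20.795 + 0.0992 = 1.2435
τ_max = K·8FD/(πd³) → F_max = τ_allow·πd³/(8DK)
F_max = 392·π·1.71³/(8·10.6·1.2435) = 6157.8/105.45 = 58.397 N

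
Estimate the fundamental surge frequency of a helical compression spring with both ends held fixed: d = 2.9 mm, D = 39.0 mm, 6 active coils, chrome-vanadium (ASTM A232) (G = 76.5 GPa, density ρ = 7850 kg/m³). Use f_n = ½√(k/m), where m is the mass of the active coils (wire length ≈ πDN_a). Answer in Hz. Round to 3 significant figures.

k = Gd⁴/(8D³N_a) = (76.5×10³)(2.9⁴)/(8·39.0³·6) = 1.9003 N/mm = 1900.3 N/m
Wire length L = πDN_a = π·39.0·6 = 735.13 mm
m = ρ·(πd²/4)·L = 7850 × 6.6052×10⁻⁶ m² × 0.73513 m = 0.038117 kg
f_n = ½√(k/m) = 0.5·√(1900.3/0.038117) = 0.5·√(49854) = 111.64 Hz

112 Hz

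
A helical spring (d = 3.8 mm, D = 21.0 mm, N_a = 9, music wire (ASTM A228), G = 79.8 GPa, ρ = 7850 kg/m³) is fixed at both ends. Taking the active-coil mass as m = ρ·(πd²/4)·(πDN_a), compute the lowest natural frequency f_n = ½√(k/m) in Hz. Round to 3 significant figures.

k = Gd⁴/(8D³N_a) = (79.8×10³)(3.8⁴)/(8·21.0³·9) = 24.954 N/mm = 24954 N/m
Wire length L = πDN_a = π·21.0·9 = 593.76 mm
m = ρ·(πd²/4)·L = 7850 × 11.341×10⁻⁶ m² × 0.59376 m = 0.052861 kg
f_n = ½√(k/m) = 0.5·√(24954/0.052861) = 0.5·√(4.7207e+05) = 343.54 Hz

344 Hz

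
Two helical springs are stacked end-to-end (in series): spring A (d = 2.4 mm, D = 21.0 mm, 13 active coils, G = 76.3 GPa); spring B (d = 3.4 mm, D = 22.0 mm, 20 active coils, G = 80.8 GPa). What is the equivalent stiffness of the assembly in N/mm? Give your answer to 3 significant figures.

1.86 N/mm

k_A = Gd⁴/(8D³N_a) = (76.3×10³)(2.4⁴)/(8·21.0³·13) = 2.6283 N/mm
k_B = Gd⁴/(8D³N_a) = (80.8×10³)(3.4⁴)/(8·22.0³·20) = 6.3378 N/mm
Series: 1/k_eq = 1/2.6283 + 1/6.3378 = 0.53825; k_eq = 1.8579 N/mm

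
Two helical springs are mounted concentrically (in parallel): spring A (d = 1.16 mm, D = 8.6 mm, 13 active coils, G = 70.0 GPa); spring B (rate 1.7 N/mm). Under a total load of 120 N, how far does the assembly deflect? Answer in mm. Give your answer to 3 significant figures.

33.2 mm

k_A = Gd⁴/(8D³N_a) = (70.0×10³)(1.16⁴)/(8·8.6³·13) = 1.916 N/mm
Parallel: k_eq = 1.916 + 1.7 = 3.616 N/mm
δ = F/k_eq = 120/3.616 = 33.186 mm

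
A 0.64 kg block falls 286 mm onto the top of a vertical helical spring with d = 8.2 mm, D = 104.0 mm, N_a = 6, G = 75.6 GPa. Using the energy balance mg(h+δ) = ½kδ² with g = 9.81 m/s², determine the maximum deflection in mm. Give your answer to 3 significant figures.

24.8 mm

k = Gd⁴/(8D³N_a) = (75.6×10³)(8.2⁴)/(8·104.0³·6) = 6.3305 N/mm
W = mg = 0.64 × 9.81 = 6.2784 N
½kδ² − Wδ − Wh = 0 → δ = (W + √(W² + 2kWh))/k
δ = (6.2784 + √(39.418 + 22734.3))/6.3305 = (6.2784 + 150.91)/6.3305 = 24.83 mm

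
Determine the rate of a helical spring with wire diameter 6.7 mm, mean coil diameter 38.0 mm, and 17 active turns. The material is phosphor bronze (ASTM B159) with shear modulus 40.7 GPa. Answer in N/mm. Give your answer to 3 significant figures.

k = Gd⁴/(8D³N_a) = (40.7×10³ × 6.7⁴) / (8 × 38.0³ × 17)
  = 8.20151e+07 / 7.46259e+06 = 10.99 N/mm

11.0 N/mm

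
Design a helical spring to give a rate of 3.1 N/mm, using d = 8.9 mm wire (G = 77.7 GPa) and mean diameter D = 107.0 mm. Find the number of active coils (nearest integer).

N_a = Gd⁴/(8D³k) = (77.7×10³ × 8.9⁴)/(8 × 107.0³ × 3.1)
    = 4.87507e+08 / 3.03811e+07 = 16.05 → 16 coils

16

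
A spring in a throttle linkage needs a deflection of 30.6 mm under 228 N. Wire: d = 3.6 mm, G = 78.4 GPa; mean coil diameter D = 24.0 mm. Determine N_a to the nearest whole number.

16

Required rate k = F/δ = 228/30.6 = 7.451 N/mm
N_a = Gd⁴/(8D³k) = (78.4×10³ × 3.6⁴)/(8 × 24.0³ × 7.451)
    = 1.31682e+07 / 824019 = 15.98 → 16 coils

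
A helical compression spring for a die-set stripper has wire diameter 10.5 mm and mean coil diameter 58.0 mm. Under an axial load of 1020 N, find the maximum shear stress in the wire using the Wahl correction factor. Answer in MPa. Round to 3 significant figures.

Spring index C = D/d = 58.0/10.5 = 5.5238
K_W = (4C−1)/(4C−4) + 0.615/C = 21.095/18.095 + 0.1113 = 1.2771
τ₀ = 8FD/(πd³) = 8·1020·58.0/(π·10.5³) = 473280/3636.8 = 130.14 MPa
τ_max = K·τ₀ = 1.2771 × 130.14 = 166.2 MPa

166 MPa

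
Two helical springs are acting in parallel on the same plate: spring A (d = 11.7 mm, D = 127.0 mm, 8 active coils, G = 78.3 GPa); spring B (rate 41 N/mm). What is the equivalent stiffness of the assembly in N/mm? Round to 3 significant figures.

k_A = Gd⁴/(8D³N_a) = (78.3×10³)(11.7⁴)/(8·127.0³·8) = 11.192 N/mm
Parallel: k_eq = 11.192 + 41 = 52.192 N/mm

52.2 N/mm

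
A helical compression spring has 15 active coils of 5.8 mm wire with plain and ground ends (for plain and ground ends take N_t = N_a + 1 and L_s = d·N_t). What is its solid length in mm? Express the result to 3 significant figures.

plain and ground ends: N_t = N_a + 1 = 15 + 1 = 16
L_s = d·N_t = 5.8 × 16 = 92.8 mm

92.8 mm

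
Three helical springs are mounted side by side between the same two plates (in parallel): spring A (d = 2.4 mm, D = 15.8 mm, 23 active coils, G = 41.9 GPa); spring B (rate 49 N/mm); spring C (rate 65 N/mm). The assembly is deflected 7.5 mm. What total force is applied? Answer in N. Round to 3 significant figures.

869 N

k_A = Gd⁴/(8D³N_a) = (41.9×10³)(2.4⁴)/(8·15.8³·23) = 1.9154 N/mm
Parallel: k_eq = 1.9154 + 49 + 65 = 115.92 N/mm
F = k_eq·δ = 115.92·7.5 = 869.37 N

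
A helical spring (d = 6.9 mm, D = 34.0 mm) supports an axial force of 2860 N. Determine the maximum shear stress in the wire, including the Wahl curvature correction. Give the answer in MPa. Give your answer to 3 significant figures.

Spring index C = D/d = 34.0/6.9 = 4.9275
K_W = (4C−1)/(4C−4) + 0.615/C = 18.710/15.710 + 0.1248 = 1.3158
τ₀ = 8FD/(πd³) = 8·2860·34.0/(π·6.9³) = 777920/1032 = 753.77 MPa
τ_max = K·τ₀ = 1.3158 × 753.77 = 991.78 MPa

992 MPa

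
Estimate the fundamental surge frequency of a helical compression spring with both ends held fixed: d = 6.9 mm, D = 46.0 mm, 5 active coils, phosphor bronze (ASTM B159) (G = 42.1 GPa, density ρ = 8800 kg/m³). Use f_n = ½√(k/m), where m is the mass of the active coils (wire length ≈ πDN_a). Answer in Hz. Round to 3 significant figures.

k = Gd⁴/(8D³N_a) = (42.1×10³)(6.9⁴)/(8·46.0³·5) = 24.51 N/mm = 24510 N/m
Wire length L = πDN_a = π·46.0·5 = 722.57 mm
m = ρ·(πd²/4)·L = 8800 × 37.393×10⁻⁶ m² × 0.72257 m = 0.23777 kg
f_n = ½√(k/m) = 0.5·√(24510/0.23777) = 0.5·√(1.0309e+05) = 160.53 Hz

161 Hz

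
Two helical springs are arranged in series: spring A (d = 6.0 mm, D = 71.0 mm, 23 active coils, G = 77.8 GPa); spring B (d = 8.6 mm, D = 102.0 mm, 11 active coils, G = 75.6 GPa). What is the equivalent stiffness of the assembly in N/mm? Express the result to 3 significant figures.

1.14 N/mm

k_A = Gd⁴/(8D³N_a) = (77.8×10³)(6.0⁴)/(8·71.0³·23) = 1.5311 N/mm
k_B = Gd⁴/(8D³N_a) = (75.6×10³)(8.6⁴)/(8·102.0³·11) = 4.4283 N/mm
Series: 1/k_eq = 1/1.5311 + 1/4.4283 = 0.87897; k_eq = 1.1377 N/mm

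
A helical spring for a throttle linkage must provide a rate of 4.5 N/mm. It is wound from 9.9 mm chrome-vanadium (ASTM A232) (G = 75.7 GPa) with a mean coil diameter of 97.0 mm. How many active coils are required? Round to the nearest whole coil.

N_a = Gd⁴/(8D³k) = (75.7×10³ × 9.9⁴)/(8 × 97.0³ × 4.5)
    = 7.27171e+08 / 3.28562e+07 = 22.13 → 22 coils

22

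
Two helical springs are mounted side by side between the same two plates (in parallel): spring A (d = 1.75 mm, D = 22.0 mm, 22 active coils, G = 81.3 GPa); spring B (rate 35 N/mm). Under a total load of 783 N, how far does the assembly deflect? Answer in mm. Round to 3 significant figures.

k_A = Gd⁴/(8D³N_a) = (81.3×10³)(1.75⁴)/(8·22.0³·22) = 0.40688 N/mm
Parallel: k_eq = 0.40688 + 35 = 35.407 N/mm
δ = F/k_eq = 783/35.407 = 22.114 mm

22.1 mm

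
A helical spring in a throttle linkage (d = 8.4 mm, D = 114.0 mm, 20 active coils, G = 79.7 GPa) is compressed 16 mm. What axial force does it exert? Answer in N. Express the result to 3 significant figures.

k = Gd⁴/(8D³N_a) = (79.7×10³)(8.4⁴)/(8·114.0³·20) = 1.6739 N/mm
F = k·δ = 1.6739 × 16 = 26.783 N

26.8 N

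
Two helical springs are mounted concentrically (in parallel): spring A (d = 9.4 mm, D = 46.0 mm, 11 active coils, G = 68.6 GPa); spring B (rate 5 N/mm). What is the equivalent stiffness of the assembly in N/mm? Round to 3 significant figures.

k_A = Gd⁴/(8D³N_a) = (68.6×10³)(9.4⁴)/(8·46.0³·11) = 62.529 N/mm
Parallel: k_eq = 62.529 + 5 = 67.529 N/mm

67.5 N/mm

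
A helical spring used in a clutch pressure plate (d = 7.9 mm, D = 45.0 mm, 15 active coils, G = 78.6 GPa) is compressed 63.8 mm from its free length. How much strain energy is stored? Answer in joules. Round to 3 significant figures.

57.0 J

k = Gd⁴/(8D³N_a) = (78.6×10³)(7.9⁴)/(8·45.0³·15) = 27.997 N/mm
U = ½kδ² = 0.5 × 27.997 × 63.8² = 56980 N·mm = 56.98 J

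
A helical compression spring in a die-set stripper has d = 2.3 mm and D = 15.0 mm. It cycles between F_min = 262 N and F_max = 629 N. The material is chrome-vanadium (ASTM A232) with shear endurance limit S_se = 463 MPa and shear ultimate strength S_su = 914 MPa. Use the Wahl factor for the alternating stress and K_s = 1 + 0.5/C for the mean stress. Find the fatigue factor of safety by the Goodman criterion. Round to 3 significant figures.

0.315

C = D/d = 15.0/2.3 = 6.5217; K_W = (4C−1)/(4C−4)+0.615/C = 1.2301; K_s = 1+0.5/C = 1.0767
F_a = (F_max−F_min)/2 = 183.5 N; F_m = (F_max+F_min)/2 = 445.5 N
τ_a = K_W·8F_aD/(πd³) = 1.2301 × 576.08 = 708.65 MPa
τ_m = K_s·8F_mD/(πd³) = 1.0767 × 1398.6 = 1505.8 MPa
Goodman: 1/n_f = τ_a/S_se + τ_m/S_su = 708.65/463 + 1505.8/914 = 1.53057 + 1.64752 = 3.1781
n_f = 1/3.1781 = 0.3147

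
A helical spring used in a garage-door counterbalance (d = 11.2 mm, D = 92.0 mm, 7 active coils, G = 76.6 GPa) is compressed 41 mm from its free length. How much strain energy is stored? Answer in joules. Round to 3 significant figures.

k = Gd⁴/(8D³N_a) = (76.6×10³)(11.2⁴)/(8·92.0³·7) = 27.641 N/mm
U = ½kδ² = 0.5 × 27.641 × 41² = 23232 N·mm = 23.232 J

23.2 J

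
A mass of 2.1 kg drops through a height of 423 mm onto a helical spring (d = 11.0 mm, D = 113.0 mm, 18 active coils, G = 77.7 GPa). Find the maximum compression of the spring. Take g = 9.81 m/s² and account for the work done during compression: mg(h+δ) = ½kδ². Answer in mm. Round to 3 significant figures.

60.3 mm

k = Gd⁴/(8D³N_a) = (77.7×10³)(11.0⁴)/(8·113.0³·18) = 5.4751 N/mm
W = mg = 2.1 × 9.81 = 20.601 N
½kδ² − Wδ − Wh = 0 → δ = (W + √(W² + 2kWh))/k
δ = (20.601 + √(424.4 + 95422.9))/5.4751 = (20.601 + 309.59)/5.4751 = 60.308 mm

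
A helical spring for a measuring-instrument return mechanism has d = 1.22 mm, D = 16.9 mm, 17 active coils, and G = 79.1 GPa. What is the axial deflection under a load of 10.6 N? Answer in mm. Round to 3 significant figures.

k = Gd⁴/(8D³N_a) = (79.1×10³)(1.22⁴)/(8·16.9³·17) = 0.26694 N/mm
δ = F/k = 10.6 / 0.26694 = 39.709 mm

39.7 mm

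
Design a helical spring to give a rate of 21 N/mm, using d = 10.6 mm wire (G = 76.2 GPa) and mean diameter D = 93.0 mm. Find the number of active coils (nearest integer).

7

N_a = Gd⁴/(8D³k) = (76.2×10³ × 10.6⁴)/(8 × 93.0³ × 21)
    = 9.62007e+08 / 1.35132e+08 = 7.119 → 7 coils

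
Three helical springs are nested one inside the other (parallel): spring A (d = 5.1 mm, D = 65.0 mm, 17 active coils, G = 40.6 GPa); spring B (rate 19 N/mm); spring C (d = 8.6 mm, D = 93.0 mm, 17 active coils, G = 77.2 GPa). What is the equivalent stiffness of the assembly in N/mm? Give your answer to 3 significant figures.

k_A = Gd⁴/(8D³N_a) = (40.6×10³)(5.1⁴)/(8·65.0³·17) = 0.73541 N/mm
k_C = Gd⁴/(8D³N_a) = (77.2×10³)(8.6⁴)/(8·93.0³·17) = 3.8603 N/mm
Parallel: k_eq = 0.73541 + 19 + 3.8603 = 23.596 N/mm

23.6 N/mm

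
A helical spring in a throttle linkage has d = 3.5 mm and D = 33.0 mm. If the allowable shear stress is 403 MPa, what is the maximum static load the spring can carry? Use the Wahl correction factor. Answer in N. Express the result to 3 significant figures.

C = D/d = 33.0/3.5 = 9.4286
K_W = (4C−1)/(4C−4) + 0.615/C = 36.714/33.714 + 0.0652 = 1.1542
τ_max = K·8FD/(πd³) → F_max = τ_allow·πd³/(8DK)
F_max = 403·π·3.5³/(8·33.0·1.1542) = 54282/304.71 = 178.14 N

178 N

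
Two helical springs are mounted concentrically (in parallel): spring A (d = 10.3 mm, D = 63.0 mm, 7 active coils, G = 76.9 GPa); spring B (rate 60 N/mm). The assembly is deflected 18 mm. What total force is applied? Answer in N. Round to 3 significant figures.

2190 N

k_A = Gd⁴/(8D³N_a) = (76.9×10³)(10.3⁴)/(8·63.0³·7) = 61.811 N/mm
Parallel: k_eq = 61.811 + 60 = 121.81 N/mm
F = k_eq·δ = 121.81·18 = 2192.6 N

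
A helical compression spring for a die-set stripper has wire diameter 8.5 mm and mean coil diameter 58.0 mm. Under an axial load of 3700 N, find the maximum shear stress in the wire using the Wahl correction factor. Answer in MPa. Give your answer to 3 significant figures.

Spring index C = D/d = 58.0/8.5 = 6.8235
K_W = (4C−1)/(4C−4) + 0.615/C = 26.294/23.294 + 0.0901 = 1.2189
τ₀ = 8FD/(πd³) = 8·3700·58.0/(π·8.5³) = 1.7168e+06/1929.3 = 889.84 MPa
τ_max = K·τ₀ = 1.2189 × 889.84 = 1084.6 MPa

1080 MPa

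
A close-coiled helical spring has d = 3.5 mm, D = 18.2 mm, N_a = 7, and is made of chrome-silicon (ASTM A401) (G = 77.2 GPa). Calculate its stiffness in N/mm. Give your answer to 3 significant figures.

34.3 N/mm

k = Gd⁴/(8D³N_a) = (77.2×10³ × 3.5⁴) / (8 × 18.2³ × 7)
  = 1.15848e+07 / 337600 = 34.315 N/mm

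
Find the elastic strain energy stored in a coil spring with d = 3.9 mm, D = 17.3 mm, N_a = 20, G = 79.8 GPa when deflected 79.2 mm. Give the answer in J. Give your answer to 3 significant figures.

69.9 J

k = Gd⁴/(8D³N_a) = (79.8×10³)(3.9⁴)/(8·17.3³·20) = 22.285 N/mm
U = ½kδ² = 0.5 × 22.285 × 79.2² = 69891 N·mm = 69.891 J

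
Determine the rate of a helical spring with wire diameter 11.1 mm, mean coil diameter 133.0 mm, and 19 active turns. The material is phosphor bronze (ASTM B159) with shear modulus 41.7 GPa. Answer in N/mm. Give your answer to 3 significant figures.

1.77 N/mm

k = Gd⁴/(8D³N_a) = (41.7×10³ × 11.1⁴) / (8 × 133.0³ × 19)
  = 6.33035e+08 / 3.57601e+08 = 1.7702 N/mm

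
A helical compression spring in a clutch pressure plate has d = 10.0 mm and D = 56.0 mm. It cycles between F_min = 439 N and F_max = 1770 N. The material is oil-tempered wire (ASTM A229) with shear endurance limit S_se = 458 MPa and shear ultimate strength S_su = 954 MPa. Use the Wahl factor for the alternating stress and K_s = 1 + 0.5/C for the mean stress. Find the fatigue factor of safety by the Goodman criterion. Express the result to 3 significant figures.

C = D/d = 56.0/10.0 = 5.6000; K_W = (4C−1)/(4C−4)+0.615/C = 1.2729; K_s = 1+0.5/C = 1.0893
F_a = (F_max−F_min)/2 = 665.5 N; F_m = (F_max+F_min)/2 = 1104.5 N
τ_a = K_W·8F_aD/(πd³) = 1.2729 × 94.902 = 120.8 MPa
τ_m = K_s·8F_mD/(πd³) = 1.0893 × 157.5 = 171.57 MPa
Goodman: 1/n_f = τ_a/S_se + τ_m/S_su = 120.8/458 + 171.57/954 = 0.26375 + 0.17984 = 0.44359
n_f = 1/0.44359 = 2.254

2.25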